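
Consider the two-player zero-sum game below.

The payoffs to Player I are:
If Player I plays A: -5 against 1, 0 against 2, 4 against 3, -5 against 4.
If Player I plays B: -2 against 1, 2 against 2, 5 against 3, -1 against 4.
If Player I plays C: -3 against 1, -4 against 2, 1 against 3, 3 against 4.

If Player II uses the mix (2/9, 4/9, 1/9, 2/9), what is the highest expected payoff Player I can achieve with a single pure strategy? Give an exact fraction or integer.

A: (-5)·(2/9) + (0)·(4/9) + (4)·(1/9) + (-5)·(2/9) = -16/9.
B: (-2)·(2/9) + (2)·(4/9) + (5)·(1/9) + (-1)·(2/9) = 7/9.
C: (-3)·(2/9) + (-4)·(4/9) + (1)·(1/9) + (3)·(2/9) = -5/3.
The best pure response is B with expected payoff 7/9.

7/9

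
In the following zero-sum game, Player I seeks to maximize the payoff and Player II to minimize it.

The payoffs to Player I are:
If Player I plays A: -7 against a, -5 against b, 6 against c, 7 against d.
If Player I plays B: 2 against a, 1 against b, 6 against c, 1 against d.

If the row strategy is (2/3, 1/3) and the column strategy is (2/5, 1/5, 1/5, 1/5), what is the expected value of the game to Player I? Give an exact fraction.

0

Against (2/5, 1/5, 1/5, 1/5), each row's expected payoff is A: -6/5; B: 12/5.
Taking the (2/3, 1/3)-weighted average: (2/3)·(-6/5) + (1/3)·(12/5) = 0.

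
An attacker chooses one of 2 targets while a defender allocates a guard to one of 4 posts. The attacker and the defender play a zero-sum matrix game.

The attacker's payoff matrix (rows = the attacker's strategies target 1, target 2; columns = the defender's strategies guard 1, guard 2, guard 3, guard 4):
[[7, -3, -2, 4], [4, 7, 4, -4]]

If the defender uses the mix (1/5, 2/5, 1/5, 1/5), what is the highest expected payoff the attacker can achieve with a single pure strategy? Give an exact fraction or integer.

18/5

target 1: (7)·(1/5) + (-3)·(2/5) + (-2)·(1/5) + (4)·(1/5) = 3/5.
target 2: (4)·(1/5) + (7)·(2/5) + (4)·(1/5) + (-4)·(1/5) = 18/5.
The best pure response is target 2 with expected payoff 18/5.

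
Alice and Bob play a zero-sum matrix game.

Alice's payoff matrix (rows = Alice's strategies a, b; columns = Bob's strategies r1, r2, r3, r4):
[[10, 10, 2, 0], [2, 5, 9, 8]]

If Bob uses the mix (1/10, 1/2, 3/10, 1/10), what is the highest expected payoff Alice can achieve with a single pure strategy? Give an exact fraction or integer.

33/5

a: (10)·(1/10) + (10)·(1/2) + (2)·(3/10) + (0)·(1/10) = 33/5.
b: (2)·(1/10) + (5)·(1/2) + (9)·(3/10) + (8)·(1/10) = 31/5.
The best pure response is a with expected payoff 33/5.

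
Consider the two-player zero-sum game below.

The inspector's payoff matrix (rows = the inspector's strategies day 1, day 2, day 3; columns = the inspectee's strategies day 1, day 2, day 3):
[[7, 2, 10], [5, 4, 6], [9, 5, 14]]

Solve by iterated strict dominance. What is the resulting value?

Row day 2 is strictly dominated by row day 3 (9>5, 5>4, 14>6); eliminate day 2.
Column day 3 is strictly dominated by day 1 for the inspectee (7<10, 9<14); eliminate day 3.
Column day 1 is strictly dominated by day 2 for the inspectee (2<7, 5<9); eliminate day 1.
Row day 1 is strictly dominated by row day 3 (5>2); eliminate day 1.
Only (day 3, day 2) remains, with payoff 5.

5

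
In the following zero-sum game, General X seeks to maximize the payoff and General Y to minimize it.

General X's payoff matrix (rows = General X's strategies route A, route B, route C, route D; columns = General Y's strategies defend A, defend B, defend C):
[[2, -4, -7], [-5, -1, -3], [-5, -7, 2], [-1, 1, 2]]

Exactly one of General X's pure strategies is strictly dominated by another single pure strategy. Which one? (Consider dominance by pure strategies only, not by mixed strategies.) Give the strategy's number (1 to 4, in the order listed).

Compare route B with route D: -1 > -5, 1 > -1, 2 > -3.
So route D strictly dominates route B for General X; route B is strictly dominated.

2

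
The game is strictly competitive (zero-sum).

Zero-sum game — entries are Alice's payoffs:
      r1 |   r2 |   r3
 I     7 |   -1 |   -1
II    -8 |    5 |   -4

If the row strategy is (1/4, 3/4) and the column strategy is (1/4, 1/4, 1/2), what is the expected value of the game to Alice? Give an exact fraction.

-29/16

Against (1/4, 1/4, 1/2), each row's expected payoff is I: 1; II: -11/4.
Taking the (1/4, 3/4)-weighted average: (1/4)·(1) + (3/4)·(-11/4) = -29/16.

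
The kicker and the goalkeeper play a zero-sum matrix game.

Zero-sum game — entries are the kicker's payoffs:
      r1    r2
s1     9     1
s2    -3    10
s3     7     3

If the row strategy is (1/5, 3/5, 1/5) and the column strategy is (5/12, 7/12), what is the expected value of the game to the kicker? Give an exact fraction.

Against (5/12, 7/12), each row's expected payoff is s1: 13/3; s2: 55/12; s3: 14/3.
Taking the (1/5, 3/5, 1/5)-weighted average: (1/5)·(13/3) + (3/5)·(55/12) + (1/5)·(14/3) = 91/20.

91/20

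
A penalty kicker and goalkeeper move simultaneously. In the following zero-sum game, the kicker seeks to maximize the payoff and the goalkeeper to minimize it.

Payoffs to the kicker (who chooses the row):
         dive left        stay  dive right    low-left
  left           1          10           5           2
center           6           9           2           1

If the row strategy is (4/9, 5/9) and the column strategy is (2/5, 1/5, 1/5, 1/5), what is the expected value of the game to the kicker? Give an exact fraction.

Against (2/5, 1/5, 1/5, 1/5), each row's expected payoff is left: 19/5; center: 24/5.
Taking the (4/9, 5/9)-weighted average: (4/9)·(19/5) + (5/9)·(24/5) = 196/45.

196/45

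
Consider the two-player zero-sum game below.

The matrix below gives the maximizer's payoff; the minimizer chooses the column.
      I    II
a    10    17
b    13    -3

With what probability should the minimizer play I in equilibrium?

20/23

Row minima are 10 and -3, so the maximizer's maximin is 10; column maxima are 13 and 17, so the minimizer's minimax is 13. These differ, so the equilibrium is in mixed strategies.
Let the minimizer play I with probability q. The maximizer is indifferent when 10q + 17(1−q) = 13q − 3(1−q), giving q = 20/23.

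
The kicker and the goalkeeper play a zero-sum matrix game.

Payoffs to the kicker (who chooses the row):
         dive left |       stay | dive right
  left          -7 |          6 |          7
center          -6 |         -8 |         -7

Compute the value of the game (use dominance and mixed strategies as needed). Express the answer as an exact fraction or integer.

Column dive right is strictly dominated by stay for the goalkeeper (it gives the kicker more in every row).
The remaining 2×2 game on (left, center) × (dive left, stay) has no saddle point. Let the kicker play left with probability p; indifference gives −7p − 6(1−p) = 6p − 8(1−p), so p = 2/15.
Similarly the goalkeeper's optimal q on dive left is 14/15, and the value is -7·(14/15) + (6)·(1/15) = -92/15.

-92/15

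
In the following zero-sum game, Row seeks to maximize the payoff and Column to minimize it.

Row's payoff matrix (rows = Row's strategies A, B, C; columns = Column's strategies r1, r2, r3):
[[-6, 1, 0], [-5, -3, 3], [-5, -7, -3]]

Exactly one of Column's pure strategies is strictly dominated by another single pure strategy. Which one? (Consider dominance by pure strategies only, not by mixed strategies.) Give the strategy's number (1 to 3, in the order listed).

3

Column prefers columns that give Row less. Compare r3 with r1: -6 < 0, -5 < 3, -5 < -3.
So r1 strictly dominates r3 for Column; r3 is strictly dominated.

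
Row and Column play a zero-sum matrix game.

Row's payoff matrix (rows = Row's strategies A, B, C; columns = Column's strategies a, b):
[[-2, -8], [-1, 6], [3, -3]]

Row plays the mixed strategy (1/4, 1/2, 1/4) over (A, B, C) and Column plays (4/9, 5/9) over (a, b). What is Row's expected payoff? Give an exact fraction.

Against (4/9, 5/9), each row's expected payoff is A: -16/3; B: 26/9; C: -1/3.
Taking the (1/4, 1/2, 1/4)-weighted average: (1/4)·(-16/3) + (1/2)·(26/9) + (1/4)·(-1/3) = 1/36.

1/36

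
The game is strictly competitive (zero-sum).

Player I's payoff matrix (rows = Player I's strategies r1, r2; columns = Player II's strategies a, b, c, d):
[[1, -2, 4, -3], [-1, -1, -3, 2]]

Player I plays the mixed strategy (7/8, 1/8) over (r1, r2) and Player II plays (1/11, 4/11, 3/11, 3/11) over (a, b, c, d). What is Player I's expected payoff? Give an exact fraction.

Against (1/11, 4/11, 3/11, 3/11), each row's expected payoff is r1: -4/11; r2: -8/11.
Taking the (7/8, 1/8)-weighted average: (7/8)·(-4/11) + (1/8)·(-8/11) = -9/22.

-9/22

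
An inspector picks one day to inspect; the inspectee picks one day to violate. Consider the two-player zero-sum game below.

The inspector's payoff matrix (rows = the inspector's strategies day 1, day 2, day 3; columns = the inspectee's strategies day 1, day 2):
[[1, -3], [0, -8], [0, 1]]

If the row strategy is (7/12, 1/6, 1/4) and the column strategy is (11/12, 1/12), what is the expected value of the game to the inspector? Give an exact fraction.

Against (11/12, 1/12), each row's expected payoff is day 1: 2/3; day 2: -2/3; day 3: 1/12.
Taking the (7/12, 1/6, 1/4)-weighted average: (7/12)·(2/3) + (1/6)·(-2/3) + (1/4)·(1/12) = 43/144.

43/144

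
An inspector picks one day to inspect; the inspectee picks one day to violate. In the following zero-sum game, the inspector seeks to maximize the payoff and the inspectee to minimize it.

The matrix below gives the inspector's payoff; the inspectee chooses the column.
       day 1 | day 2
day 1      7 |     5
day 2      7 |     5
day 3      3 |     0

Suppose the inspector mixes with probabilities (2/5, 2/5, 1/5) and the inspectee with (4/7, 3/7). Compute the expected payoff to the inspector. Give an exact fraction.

Against (4/7, 3/7), each row's expected payoff is day 1: 43/7; day 2: 43/7; day 3: 12/7.
Taking the (2/5, 2/5, 1/5)-weighted average: (2/5)·(43/7) + (2/5)·(43/7) + (1/5)·(12/7) = 184/35.

184/35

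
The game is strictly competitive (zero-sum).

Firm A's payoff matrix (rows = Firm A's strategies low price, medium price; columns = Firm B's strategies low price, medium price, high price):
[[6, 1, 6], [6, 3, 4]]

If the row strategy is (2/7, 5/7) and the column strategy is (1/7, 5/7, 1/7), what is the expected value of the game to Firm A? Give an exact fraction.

Against (1/7, 5/7, 1/7), each row's expected payoff is low price: 17/7; medium price: 25/7.
Taking the (2/7, 5/7)-weighted average: (2/7)·(17/7) + (5/7)·(25/7) = 159/49.

159/49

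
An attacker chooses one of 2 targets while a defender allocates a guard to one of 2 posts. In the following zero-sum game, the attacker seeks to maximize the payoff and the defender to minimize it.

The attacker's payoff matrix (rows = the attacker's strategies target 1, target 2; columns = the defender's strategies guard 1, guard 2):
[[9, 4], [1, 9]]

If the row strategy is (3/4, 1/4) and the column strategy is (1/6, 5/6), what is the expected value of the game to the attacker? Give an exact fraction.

133/24

Against (1/6, 5/6), each row's expected payoff is target 1: 29/6; target 2: 23/3.
Taking the (3/4, 1/4)-weighted average: (3/4)·(29/6) + (1/4)·(23/3) = 133/24.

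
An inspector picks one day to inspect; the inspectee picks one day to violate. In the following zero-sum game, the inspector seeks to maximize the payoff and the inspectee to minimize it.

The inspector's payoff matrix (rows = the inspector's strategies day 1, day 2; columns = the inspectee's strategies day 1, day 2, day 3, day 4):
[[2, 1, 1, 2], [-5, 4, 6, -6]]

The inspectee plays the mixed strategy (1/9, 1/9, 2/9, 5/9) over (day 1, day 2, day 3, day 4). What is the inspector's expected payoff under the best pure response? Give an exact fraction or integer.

day 1: (2)·(1/9) + (1)·(1/9) + (1)·(2/9) + (2)·(5/9) = 5/3.
day 2: (-5)·(1/9) + (4)·(1/9) + (6)·(2/9) + (-6)·(5/9) = -19/9.
The best pure response is day 1 with expected payoff 5/3.

5/3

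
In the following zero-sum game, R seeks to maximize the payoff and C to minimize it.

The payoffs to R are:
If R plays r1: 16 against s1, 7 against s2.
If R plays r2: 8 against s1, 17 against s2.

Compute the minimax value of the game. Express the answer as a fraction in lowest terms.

12

Row minima are 7 and 8, so R's maximin is 8; column maxima are 16 and 17, so C's minimax is 16. These differ, so the equilibrium is in mixed strategies.
Let R play r1 with probability p. C is indifferent when 16p + 8(1−p) = 7p + 17(1−p), giving p = 1/2.
Let C play s1 with probability q. R is indifferent when 16q + 7(1−q) = 8q + 17(1−q), giving q = 5/9.
The value is 16·(5/9) + (7)·(4/9) = 12.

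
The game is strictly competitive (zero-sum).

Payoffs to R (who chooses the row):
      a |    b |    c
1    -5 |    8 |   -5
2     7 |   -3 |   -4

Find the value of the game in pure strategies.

Row minima: -5, -4 → R's maximin is -4.
Column maxima: 7, 8, -4 → C's minimax is -4.
They coincide at (2, c), so the value is -4.

-4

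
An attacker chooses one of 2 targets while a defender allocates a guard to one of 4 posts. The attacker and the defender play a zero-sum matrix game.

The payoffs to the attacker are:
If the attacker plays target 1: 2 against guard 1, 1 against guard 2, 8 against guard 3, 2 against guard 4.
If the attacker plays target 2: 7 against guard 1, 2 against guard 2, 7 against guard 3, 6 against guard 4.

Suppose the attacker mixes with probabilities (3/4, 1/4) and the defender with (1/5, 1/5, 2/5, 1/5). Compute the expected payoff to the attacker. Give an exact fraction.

Against (1/5, 1/5, 2/5, 1/5), each row's expected payoff is target 1: 21/5; target 2: 29/5.
Taking the (3/4, 1/4)-weighted average: (3/4)·(21/5) + (1/4)·(29/5) = 23/5.

23/5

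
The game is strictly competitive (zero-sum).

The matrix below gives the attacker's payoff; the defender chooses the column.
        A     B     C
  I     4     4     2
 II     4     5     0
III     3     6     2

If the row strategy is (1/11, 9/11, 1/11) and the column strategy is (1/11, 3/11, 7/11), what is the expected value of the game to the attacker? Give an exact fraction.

Against (1/11, 3/11, 7/11), each row's expected payoff is I: 30/11; II: 19/11; III: 35/11.
Taking the (1/11, 9/11, 1/11)-weighted average: (1/11)·(30/11) + (9/11)·(19/11) + (1/11)·(35/11) = 236/121.

236/121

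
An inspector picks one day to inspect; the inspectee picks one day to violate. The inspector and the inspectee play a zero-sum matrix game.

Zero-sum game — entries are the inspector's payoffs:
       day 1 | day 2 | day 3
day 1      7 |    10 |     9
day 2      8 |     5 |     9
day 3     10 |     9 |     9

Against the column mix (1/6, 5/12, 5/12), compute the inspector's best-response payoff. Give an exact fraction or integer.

55/6

day 1: (7)·(1/6) + (10)·(5/12) + (9)·(5/12) = 109/12.
day 2: (8)·(1/6) + (5)·(5/12) + (9)·(5/12) = 43/6.
day 3: (10)·(1/6) + (9)·(5/12) + (9)·(5/12) = 55/6.
The best pure response is day 3 with expected payoff 55/6.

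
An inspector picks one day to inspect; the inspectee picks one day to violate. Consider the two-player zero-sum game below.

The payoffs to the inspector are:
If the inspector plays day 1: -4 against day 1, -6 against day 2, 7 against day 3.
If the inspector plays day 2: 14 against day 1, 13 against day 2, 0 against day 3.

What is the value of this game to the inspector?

Column day 1 is strictly dominated by day 2 for the inspectee (it gives the inspector more in every row).
The remaining 2×2 game on (day 1, day 2) × (day 2, day 3) has no saddle point. Let the inspector play day 1 with probability p; indifference gives −6p + 13(1−p) = 7p, so p = 1/2.
Similarly the inspectee's optimal q on day 2 is 7/26, and the value is -6·(7/26) + (7)·(19/26) = 7/2.

7/2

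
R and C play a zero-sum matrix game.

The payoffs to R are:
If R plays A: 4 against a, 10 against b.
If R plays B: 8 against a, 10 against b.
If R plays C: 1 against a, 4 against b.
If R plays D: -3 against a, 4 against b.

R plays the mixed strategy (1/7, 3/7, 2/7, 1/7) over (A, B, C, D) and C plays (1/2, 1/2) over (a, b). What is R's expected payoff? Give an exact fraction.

79/14

Against (1/2, 1/2), each row's expected payoff is A: 7; B: 9; C: 5/2; D: 1/2.
Taking the (1/7, 3/7, 2/7, 1/7)-weighted average: (1/7)·(7) + (3/7)·(9) + (2/7)·(5/2) + (1/7)·(1/2) = 79/14.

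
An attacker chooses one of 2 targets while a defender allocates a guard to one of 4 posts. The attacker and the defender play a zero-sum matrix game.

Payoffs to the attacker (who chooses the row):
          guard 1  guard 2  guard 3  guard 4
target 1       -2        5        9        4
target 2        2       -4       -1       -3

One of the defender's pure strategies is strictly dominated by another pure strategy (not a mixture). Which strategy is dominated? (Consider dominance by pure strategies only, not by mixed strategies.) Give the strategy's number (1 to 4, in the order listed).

3

The defender prefers columns that give the attacker less. Compare guard 3 with guard 2: 5 < 9, -4 < -1.
So guard 2 strictly dominates guard 3 for the defender; guard 3 is strictly dominated.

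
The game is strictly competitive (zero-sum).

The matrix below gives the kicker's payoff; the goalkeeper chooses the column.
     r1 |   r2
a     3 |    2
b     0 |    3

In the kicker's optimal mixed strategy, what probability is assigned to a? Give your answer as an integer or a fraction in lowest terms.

Row minima are 2 and 0, so the kicker's maximin is 2; column maxima are 3 and 3, so the goalkeeper's minimax is 3. These differ, so the equilibrium is in mixed strategies.
Let the kicker play a with probability p. The goalkeeper is indifferent when 3p = 2p + 3(1−p), giving p = 3/4.

3/4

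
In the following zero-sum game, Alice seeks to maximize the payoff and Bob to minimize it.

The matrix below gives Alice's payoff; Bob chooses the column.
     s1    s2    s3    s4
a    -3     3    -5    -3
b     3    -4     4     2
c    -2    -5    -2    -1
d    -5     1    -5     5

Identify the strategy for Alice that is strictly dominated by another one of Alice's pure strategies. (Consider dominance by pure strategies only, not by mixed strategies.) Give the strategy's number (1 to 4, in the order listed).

Compare c with b: 3 > -2, -4 > -5, 4 > -2, 2 > -1.
So b strictly dominates c for Alice; c is strictly dominated.

3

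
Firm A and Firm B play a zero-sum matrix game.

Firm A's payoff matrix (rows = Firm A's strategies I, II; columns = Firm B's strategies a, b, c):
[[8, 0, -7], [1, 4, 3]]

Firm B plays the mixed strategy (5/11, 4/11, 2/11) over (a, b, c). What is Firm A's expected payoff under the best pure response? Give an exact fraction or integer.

27/11

I: (8)·(5/11) + (0)·(4/11) + (-7)·(2/11) = 26/11.
II: (1)·(5/11) + (4)·(4/11) + (3)·(2/11) = 27/11.
The best pure response is II with expected payoff 27/11.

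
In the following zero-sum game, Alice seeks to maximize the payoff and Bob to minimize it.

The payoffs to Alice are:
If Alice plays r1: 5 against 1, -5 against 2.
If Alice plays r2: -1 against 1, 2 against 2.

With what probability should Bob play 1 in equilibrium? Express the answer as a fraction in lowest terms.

Row minima are -5 and -1, so Alice's maximin is -1; column maxima are 5 and 2, so Bob's minimax is 2. These differ, so the equilibrium is in mixed strategies.
Let Bob play 1 with probability q. Alice is indifferent when 5q − 5(1−q) = −q + 2(1−q), giving q = 7/13.

7/13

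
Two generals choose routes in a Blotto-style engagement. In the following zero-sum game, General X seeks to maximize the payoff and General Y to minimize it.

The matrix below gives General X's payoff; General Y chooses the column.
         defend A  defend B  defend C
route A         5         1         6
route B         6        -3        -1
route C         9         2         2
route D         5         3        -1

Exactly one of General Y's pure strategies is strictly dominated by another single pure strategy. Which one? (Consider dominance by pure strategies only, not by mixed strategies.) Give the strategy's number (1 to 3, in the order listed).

General Y prefers columns that give General X less. Compare defend A with defend B: 1 < 5, -3 < 6, 2 < 9, 3 < 5.
So defend B strictly dominates defend A for General Y; defend A is strictly dominated.

1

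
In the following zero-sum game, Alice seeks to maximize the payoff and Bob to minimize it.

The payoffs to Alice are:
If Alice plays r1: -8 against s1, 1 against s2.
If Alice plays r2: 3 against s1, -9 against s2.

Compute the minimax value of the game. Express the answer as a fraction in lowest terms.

Row minima are -8 and -9, so Alice's maximin is -8; column maxima are 3 and 1, so Bob's minimax is 1. These differ, so the equilibrium is in mixed strategies.
Let Alice play r1 with probability p. Bob is indifferent when −8p + 3(1−p) = p − 9(1−p), giving p = 4/7.
Let Bob play s1 with probability q. Alice is indifferent when −8q + (1−q) = 3q − 9(1−q), giving q = 10/21.
The value is -8·(10/21) + (1)·(11/21) = -23/7.

-23/7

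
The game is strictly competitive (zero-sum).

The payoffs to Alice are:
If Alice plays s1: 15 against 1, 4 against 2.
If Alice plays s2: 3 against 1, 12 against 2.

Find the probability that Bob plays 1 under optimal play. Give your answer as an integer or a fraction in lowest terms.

2/5

Row minima are 4 and 3, so Alice's maximin is 4; column maxima are 15 and 12, so Bob's minimax is 12. These differ, so the equilibrium is in mixed strategies.
Let Bob play 1 with probability q. Alice is indifferent when 15q + 4(1−q) = 3q + 12(1−q), giving q = 2/5.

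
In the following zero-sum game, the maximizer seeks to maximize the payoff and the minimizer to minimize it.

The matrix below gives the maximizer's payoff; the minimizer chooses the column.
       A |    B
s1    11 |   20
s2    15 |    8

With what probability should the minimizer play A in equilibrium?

3/4

Row minima are 11 and 8, so the maximizer's maximin is 11; column maxima are 15 and 20, so the minimizer's minimax is 15. These differ, so the equilibrium is in mixed strategies.
Let the minimizer play A with probability q. The maximizer is indifferent when 11q + 20(1−q) = 15q + 8(1−q), giving q = 3/4.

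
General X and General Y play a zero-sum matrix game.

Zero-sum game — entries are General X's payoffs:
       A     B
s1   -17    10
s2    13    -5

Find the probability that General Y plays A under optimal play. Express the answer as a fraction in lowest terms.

1/3

Row minima are -17 and -5, so General X's maximin is -5; column maxima are 13 and 10, so General Y's minimax is 10. These differ, so the equilibrium is in mixed strategies.
Let General Y play A with probability q. General X is indifferent when −17q + 10(1−q) = 13q − 5(1−q), giving q = 1/3.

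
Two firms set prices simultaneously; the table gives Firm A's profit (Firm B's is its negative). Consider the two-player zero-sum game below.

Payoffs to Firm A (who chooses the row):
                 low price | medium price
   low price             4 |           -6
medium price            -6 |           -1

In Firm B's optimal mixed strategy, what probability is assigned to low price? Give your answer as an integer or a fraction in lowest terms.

1/3

Row minima are -6 and -6, so Firm A's maximin is -6; column maxima are 4 and -1, so Firm B's minimax is -1. These differ, so the equilibrium is in mixed strategies.
Let Firm B play low price with probability q. Firm A is indifferent when 4q − 6(1−q) = −6q − (1−q), giving q = 1/3.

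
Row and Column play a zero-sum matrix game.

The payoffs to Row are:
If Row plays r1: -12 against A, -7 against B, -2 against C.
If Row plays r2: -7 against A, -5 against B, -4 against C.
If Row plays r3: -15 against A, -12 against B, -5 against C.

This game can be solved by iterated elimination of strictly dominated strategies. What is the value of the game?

-7

Column C is strictly dominated by A for Column (-12<-2, -7<-4, -15<-5); eliminate C.
Column B is strictly dominated by A for Column (-12<-7, -7<-5, -15<-12); eliminate B.
Row r3 is strictly dominated by row r1 (-12>-15); eliminate r3.
Row r1 is strictly dominated by row r2 (-7>-12); eliminate r1.
Only (r2, A) remains, with payoff -7.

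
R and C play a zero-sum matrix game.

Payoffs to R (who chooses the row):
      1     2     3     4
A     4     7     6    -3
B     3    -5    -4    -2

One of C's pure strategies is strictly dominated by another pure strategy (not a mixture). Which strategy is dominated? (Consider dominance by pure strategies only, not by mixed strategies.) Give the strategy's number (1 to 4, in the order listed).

C prefers columns that give R less. Compare 1 with 4: -3 < 4, -2 < 3.
So 4 strictly dominates 1 for C; 1 is strictly dominated.

1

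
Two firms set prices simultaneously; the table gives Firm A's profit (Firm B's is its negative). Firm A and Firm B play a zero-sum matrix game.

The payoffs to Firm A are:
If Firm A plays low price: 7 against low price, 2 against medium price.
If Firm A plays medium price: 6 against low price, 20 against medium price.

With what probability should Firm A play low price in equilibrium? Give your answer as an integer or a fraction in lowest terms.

Row minima are 2 and 6, so Firm A's maximin is 6; column maxima are 7 and 20, so Firm B's minimax is 7. These differ, so the equilibrium is in mixed strategies.
Let Firm A play low price with probability p. Firm B is indifferent when 7p + 6(1−p) = 2p + 20(1−p), giving p = 14/19.

14/19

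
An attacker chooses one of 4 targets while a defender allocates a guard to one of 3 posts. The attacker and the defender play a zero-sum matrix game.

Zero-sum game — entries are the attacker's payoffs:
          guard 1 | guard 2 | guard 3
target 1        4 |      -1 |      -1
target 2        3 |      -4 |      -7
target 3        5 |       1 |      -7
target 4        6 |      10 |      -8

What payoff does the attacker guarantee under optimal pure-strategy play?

Row minima: -1, -7, -7, -8 → the attacker's maximin is -1.
Column maxima: 6, 10, -1 → the defender's minimax is -1.
They coincide at (target 1, guard 3), so the value is -1.

-1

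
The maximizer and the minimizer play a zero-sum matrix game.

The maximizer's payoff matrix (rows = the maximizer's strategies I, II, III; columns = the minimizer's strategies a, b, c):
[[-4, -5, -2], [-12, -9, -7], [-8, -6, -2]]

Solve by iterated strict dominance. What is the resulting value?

Column c is strictly dominated by a for the minimizer (-4<-2, -12<-7, -8<-2); eliminate c.
Row II is strictly dominated by row I (-4>-12, -5>-9); eliminate II.
Row III is strictly dominated by row I (-4>-8, -5>-6); eliminate III.
Column a is strictly dominated by b for the minimizer (-5<-4); eliminate a.
Only (I, b) remains, with payoff -5.

-5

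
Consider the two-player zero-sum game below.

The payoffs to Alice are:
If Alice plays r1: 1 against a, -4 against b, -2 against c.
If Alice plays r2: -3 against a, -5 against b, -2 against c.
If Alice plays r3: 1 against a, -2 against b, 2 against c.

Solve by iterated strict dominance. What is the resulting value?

-2

Row r2 is strictly dominated by row r3 (1>-3, -2>-5, 2>-2); eliminate r2.
Column a is strictly dominated by b for Bob (-4<1, -2<1); eliminate a.
Row r1 is strictly dominated by row r3 (-2>-4, 2>-2); eliminate r1.
Column c is strictly dominated by b for Bob (-2<2); eliminate c.
Only (r3, b) remains, with payoff -2.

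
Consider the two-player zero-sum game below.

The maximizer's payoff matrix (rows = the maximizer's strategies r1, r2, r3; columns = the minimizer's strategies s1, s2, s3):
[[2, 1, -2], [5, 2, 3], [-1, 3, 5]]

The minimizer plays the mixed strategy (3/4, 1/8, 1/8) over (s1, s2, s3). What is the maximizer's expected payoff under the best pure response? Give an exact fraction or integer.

r1: (2)·(3/4) + (1)·(1/8) + (-2)·(1/8) = 11/8.
r2: (5)·(3/4) + (2)·(1/8) + (3)·(1/8) = 35/8.
r3: (-1)·(3/4) + (3)·(1/8) + (5)·(1/8) = 1/4.
The best pure response is r2 with expected payoff 35/8.

35/8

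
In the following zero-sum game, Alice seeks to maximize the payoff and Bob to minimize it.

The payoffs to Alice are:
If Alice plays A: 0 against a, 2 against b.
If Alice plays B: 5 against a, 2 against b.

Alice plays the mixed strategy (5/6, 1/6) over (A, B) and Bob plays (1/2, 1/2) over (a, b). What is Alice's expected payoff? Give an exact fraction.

Against (1/2, 1/2), each row's expected payoff is A: 1; B: 7/2.
Taking the (5/6, 1/6)-weighted average: (5/6)·(1) + (1/6)·(7/2) = 17/12.

17/12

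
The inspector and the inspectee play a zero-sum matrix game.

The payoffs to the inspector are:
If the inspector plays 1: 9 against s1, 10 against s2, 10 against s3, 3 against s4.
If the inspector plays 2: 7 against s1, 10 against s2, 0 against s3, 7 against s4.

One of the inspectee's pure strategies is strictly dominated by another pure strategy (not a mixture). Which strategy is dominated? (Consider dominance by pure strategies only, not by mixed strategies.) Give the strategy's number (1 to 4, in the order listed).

The inspectee prefers columns that give the inspector less. Compare s2 with s1: 9 < 10, 7 < 10.
So s1 strictly dominates s2 for the inspectee; s2 is strictly dominated.

2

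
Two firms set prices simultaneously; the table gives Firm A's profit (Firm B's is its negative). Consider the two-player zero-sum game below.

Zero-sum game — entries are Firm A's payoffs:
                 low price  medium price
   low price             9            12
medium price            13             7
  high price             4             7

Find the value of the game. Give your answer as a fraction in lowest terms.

31/3

Row high price is strictly dominated by row low price, so Firm A never plays it.
The remaining 2×2 game on (low price, medium price) × (low price, medium price) has no saddle point. Let Firm A play low price with probability p; indifference gives 9p + 13(1−p) = 12p + 7(1−p), so p = 2/3.
Similarly Firm B's optimal q on low price is 5/9, and the value is 9·(5/9) + (12)·(4/9) = 31/3.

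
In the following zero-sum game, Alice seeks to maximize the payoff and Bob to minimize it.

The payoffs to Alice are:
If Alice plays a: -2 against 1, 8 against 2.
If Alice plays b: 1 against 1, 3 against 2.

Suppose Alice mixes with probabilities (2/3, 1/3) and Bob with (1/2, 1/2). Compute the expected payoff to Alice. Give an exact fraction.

8/3

Against (1/2, 1/2), each row's expected payoff is a: 3; b: 2.
Taking the (2/3, 1/3)-weighted average: (2/3)·(3) + (1/3)·(2) = 8/3.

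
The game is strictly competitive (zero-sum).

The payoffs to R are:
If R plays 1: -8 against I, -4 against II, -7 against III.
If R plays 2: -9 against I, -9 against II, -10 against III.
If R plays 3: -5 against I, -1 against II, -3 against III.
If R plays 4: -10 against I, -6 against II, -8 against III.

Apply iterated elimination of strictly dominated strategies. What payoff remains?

-5

Row 2 is strictly dominated by row 1 (-8>-9, -4>-9, -7>-10); eliminate 2.
Row 1 is strictly dominated by row 3 (-5>-8, -1>-4, -3>-7); eliminate 1.
Row 4 is strictly dominated by row 3 (-5>-10, -1>-6, -3>-8); eliminate 4.
Column II is strictly dominated by I for C (-5<-1); eliminate II.
Column III is strictly dominated by I for C (-5<-3); eliminate III.
Only (3, I) remains, with payoff -5.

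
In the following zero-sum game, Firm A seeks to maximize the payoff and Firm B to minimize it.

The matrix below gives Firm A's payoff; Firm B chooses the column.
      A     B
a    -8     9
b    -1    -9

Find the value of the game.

-81/25

Row minima are -8 and -9, so Firm A's maximin is -8; column maxima are -1 and 9, so Firm B's minimax is -1. These differ, so the equilibrium is in mixed strategies.
Let Firm A play a with probability p. Firm B is indifferent when −8p − (1−p) = 9p − 9(1−p), giving p = 8/25.
Let Firm B play A with probability q. Firm A is indifferent when −8q + 9(1−q) = −q − 9(1−q), giving q = 18/25.
The value is -8·(18/25) + (9)·(7/25) = -81/25.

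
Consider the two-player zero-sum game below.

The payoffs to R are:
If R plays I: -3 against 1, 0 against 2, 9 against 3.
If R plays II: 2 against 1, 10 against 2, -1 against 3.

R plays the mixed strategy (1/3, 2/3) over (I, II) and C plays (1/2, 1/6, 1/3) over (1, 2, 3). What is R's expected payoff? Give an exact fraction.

37/18

Against (1/2, 1/6, 1/3), each row's expected payoff is I: 3/2; II: 7/3.
Taking the (1/3, 2/3)-weighted average: (1/3)·(3/2) + (2/3)·(7/3) = 37/18.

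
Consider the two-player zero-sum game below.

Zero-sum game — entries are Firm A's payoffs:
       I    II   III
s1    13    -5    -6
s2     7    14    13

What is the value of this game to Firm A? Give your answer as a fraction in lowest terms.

Column II is strictly dominated by III for Firm B (it gives Firm A more in every row).
The remaining 2×2 game on (s1, s2) × (I, III) has no saddle point. Let Firm A play s1 with probability p; indifference gives 13p + 7(1−p) = −6p + 13(1−p), so p = 6/25.
Similarly Firm B's optimal q on I is 19/25, and the value is 13·(19/25) + (-6)·(6/25) = 211/25.

211/25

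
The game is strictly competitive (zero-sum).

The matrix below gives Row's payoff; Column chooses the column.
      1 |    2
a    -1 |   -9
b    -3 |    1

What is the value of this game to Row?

-7/3

Row minima are -9 and -3, so Row's maximin is -3; column maxima are -1 and 1, so Column's minimax is -1. These differ, so the equilibrium is in mixed strategies.
Let Row play a with probability p. Column is indifferent when −p − 3(1−p) = −9p + (1−p), giving p = 1/3.
Let Column play 1 with probability q. Row is indifferent when −q − 9(1−q) = −3q + (1−q), giving q = 5/6.
The value is -1·(5/6) + (-9)·(1/6) = -7/3.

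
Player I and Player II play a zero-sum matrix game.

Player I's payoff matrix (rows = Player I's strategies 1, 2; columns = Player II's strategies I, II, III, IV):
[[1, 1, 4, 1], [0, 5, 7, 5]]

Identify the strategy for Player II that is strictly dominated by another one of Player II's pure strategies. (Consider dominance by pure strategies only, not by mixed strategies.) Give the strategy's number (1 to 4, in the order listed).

Player II prefers columns that give Player I less. Compare III with I: 1 < 4, 0 < 7.
So I strictly dominates III for Player II; III is strictly dominated.

3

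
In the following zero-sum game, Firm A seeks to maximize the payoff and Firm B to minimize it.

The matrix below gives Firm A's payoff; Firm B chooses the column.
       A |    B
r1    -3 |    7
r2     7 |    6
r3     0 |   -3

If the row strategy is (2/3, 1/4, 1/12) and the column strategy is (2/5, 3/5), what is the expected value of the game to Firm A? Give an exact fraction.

Against (2/5, 3/5), each row's expected payoff is r1: 3; r2: 32/5; r3: -9/5.
Taking the (2/3, 1/4, 1/12)-weighted average: (2/3)·(3) + (1/4)·(32/5) + (1/12)·(-9/5) = 69/20.

69/20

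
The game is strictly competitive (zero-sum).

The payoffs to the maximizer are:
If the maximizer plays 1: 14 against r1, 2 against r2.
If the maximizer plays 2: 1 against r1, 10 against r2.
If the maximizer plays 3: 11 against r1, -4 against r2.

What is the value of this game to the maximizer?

Row 3 is strictly dominated by row 1, so the maximizer never plays it.
The remaining 2×2 game on (1, 2) × (r1, r2) has no saddle point. Let the maximizer play 1 with probability p; indifference gives 14p + (1−p) = 2p + 10(1−p), so p = 3/7.
Similarly the minimizer's optimal q on r1 is 8/21, and the value is 14·(8/21) + (2)·(13/21) = 46/7.

46/7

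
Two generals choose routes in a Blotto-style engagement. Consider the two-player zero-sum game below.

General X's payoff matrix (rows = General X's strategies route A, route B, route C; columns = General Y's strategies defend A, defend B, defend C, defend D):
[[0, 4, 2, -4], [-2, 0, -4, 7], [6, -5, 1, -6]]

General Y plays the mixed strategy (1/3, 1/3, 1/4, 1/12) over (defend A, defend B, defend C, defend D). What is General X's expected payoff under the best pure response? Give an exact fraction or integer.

3/2

route A: (0)·(1/3) + (4)·(1/3) + (2)·(1/4) + (-4)·(1/12) = 3/2.
route B: (-2)·(1/3) + (0)·(1/3) + (-4)·(1/4) + (7)·(1/12) = -13/12.
route C: (6)·(1/3) + (-5)·(1/3) + (1)·(1/4) + (-6)·(1/12) = 1/12.
The best pure response is route A with expected payoff 3/2.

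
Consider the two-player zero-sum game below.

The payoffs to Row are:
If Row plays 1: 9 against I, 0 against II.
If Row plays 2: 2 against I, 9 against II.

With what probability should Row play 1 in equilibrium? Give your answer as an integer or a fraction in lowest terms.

7/16

Row minima are 0 and 2, so Row's maximin is 2; column maxima are 9 and 9, so Column's minimax is 9. These differ, so the equilibrium is in mixed strategies.
Let Row play 1 with probability p. Column is indifferent when 9p + 2(1−p) = 9(1−p), giving p = 7/16.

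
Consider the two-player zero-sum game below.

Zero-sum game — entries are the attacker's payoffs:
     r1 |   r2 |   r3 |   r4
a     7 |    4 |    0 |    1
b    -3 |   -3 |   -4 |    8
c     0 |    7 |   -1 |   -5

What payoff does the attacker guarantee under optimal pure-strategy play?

0

Row minima: 0, -4, -5 → the attacker's maximin is 0.
Column maxima: 7, 7, 0, 8 → the defender's minimax is 0.
They coincide at (a, r3), so the value is 0.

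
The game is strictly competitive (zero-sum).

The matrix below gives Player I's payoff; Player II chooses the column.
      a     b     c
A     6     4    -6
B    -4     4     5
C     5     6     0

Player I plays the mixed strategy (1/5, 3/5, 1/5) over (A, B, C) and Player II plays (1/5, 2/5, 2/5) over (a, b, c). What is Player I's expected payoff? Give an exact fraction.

Against (1/5, 2/5, 2/5), each row's expected payoff is A: 2/5; B: 14/5; C: 17/5.
Taking the (1/5, 3/5, 1/5)-weighted average: (1/5)·(2/5) + (3/5)·(14/5) + (1/5)·(17/5) = 61/25.

61/25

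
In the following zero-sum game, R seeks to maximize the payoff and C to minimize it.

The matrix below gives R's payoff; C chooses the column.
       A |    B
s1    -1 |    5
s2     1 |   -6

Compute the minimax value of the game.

-1/13

Row minima are -1 and -6, so R's maximin is -1; column maxima are 1 and 5, so C's minimax is 1. These differ, so the equilibrium is in mixed strategies.
Let R play s1 with probability p. C is indifferent when −p + (1−p) = 5p − 6(1−p), giving p = 7/13.
Let C play A with probability q. R is indifferent when −q + 5(1−q) = q − 6(1−q), giving q = 11/13.
The value is -1·(11/13) + (5)·(2/13) = -1/13.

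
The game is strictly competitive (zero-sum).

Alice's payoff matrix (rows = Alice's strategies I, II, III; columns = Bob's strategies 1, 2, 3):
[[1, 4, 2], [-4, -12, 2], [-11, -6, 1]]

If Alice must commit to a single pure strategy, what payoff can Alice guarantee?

1

The worst-case payoff for each row is I: 1, II: -12, III: -11.
The best of these is 1.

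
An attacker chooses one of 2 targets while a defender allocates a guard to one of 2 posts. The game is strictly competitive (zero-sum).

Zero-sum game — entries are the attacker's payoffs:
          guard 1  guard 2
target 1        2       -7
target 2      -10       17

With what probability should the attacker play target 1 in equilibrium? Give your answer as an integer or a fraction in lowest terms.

Row minima are -7 and -10, so the attacker's maximin is -7; column maxima are 2 and 17, so the defender's minimax is 2. These differ, so the equilibrium is in mixed strategies.
Let the attacker play target 1 with probability p. The defender is indifferent when 2p − 10(1−p) = −7p + 17(1−p), giving p = 3/4.

3/4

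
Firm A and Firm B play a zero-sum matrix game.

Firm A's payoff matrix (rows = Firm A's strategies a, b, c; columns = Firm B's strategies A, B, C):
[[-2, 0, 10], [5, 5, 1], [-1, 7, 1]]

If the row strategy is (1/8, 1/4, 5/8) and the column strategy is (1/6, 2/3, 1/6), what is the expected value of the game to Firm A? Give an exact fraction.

25/6

Against (1/6, 2/3, 1/6), each row's expected payoff is a: 4/3; b: 13/3; c: 14/3.
Taking the (1/8, 1/4, 5/8)-weighted average: (1/8)·(4/3) + (1/4)·(13/3) + (5/8)·(14/3) = 25/6.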